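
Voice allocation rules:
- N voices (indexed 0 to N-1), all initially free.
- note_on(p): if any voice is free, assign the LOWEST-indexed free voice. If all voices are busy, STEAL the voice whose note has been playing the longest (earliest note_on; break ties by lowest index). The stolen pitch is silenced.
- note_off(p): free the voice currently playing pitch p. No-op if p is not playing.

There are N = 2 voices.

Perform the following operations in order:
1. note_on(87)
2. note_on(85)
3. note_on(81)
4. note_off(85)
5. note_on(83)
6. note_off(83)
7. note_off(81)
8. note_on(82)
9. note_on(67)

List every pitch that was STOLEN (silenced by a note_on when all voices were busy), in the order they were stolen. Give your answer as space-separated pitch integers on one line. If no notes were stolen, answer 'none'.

Op 1: note_on(87): voice 0 is free -> assigned | voices=[87 -]
Op 2: note_on(85): voice 1 is free -> assigned | voices=[87 85]
Op 3: note_on(81): all voices busy, STEAL voice 0 (pitch 87, oldest) -> assign | voices=[81 85]
Op 4: note_off(85): free voice 1 | voices=[81 -]
Op 5: note_on(83): voice 1 is free -> assigned | voices=[81 83]
Op 6: note_off(83): free voice 1 | voices=[81 -]
Op 7: note_off(81): free voice 0 | voices=[- -]
Op 8: note_on(82): voice 0 is free -> assigned | voices=[82 -]
Op 9: note_on(67): voice 1 is free -> assigned | voices=[82 67]

Answer: 87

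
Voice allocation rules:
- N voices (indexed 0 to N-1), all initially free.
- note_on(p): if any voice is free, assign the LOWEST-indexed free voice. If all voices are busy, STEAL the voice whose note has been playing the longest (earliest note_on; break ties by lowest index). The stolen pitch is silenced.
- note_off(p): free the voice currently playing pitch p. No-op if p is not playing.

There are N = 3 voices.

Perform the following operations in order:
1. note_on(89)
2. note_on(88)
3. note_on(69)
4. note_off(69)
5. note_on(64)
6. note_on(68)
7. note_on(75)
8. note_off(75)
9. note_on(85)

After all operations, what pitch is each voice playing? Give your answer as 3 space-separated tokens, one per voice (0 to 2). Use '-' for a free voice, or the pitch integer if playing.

Answer: 68 85 64

Derivation:
Op 1: note_on(89): voice 0 is free -> assigned | voices=[89 - -]
Op 2: note_on(88): voice 1 is free -> assigned | voices=[89 88 -]
Op 3: note_on(69): voice 2 is free -> assigned | voices=[89 88 69]
Op 4: note_off(69): free voice 2 | voices=[89 88 -]
Op 5: note_on(64): voice 2 is free -> assigned | voices=[89 88 64]
Op 6: note_on(68): all voices busy, STEAL voice 0 (pitch 89, oldest) -> assign | voices=[68 88 64]
Op 7: note_on(75): all voices busy, STEAL voice 1 (pitch 88, oldest) -> assign | voices=[68 75 64]
Op 8: note_off(75): free voice 1 | voices=[68 - 64]
Op 9: note_on(85): voice 1 is free -> assigned | voices=[68 85 64]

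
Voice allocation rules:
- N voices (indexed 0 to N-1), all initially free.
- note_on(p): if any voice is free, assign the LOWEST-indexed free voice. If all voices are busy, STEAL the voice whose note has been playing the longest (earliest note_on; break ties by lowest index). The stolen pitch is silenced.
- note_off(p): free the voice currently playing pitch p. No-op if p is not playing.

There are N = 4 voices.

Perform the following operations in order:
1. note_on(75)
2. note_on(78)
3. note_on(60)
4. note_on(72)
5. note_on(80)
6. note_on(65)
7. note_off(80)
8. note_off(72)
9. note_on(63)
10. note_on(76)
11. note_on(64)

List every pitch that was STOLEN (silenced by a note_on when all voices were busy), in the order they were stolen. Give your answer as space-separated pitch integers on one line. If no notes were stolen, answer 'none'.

Answer: 75 78 60

Derivation:
Op 1: note_on(75): voice 0 is free -> assigned | voices=[75 - - -]
Op 2: note_on(78): voice 1 is free -> assigned | voices=[75 78 - -]
Op 3: note_on(60): voice 2 is free -> assigned | voices=[75 78 60 -]
Op 4: note_on(72): voice 3 is free -> assigned | voices=[75 78 60 72]
Op 5: note_on(80): all voices busy, STEAL voice 0 (pitch 75, oldest) -> assign | voices=[80 78 60 72]
Op 6: note_on(65): all voices busy, STEAL voice 1 (pitch 78, oldest) -> assign | voices=[80 65 60 72]
Op 7: note_off(80): free voice 0 | voices=[- 65 60 72]
Op 8: note_off(72): free voice 3 | voices=[- 65 60 -]
Op 9: note_on(63): voice 0 is free -> assigned | voices=[63 65 60 -]
Op 10: note_on(76): voice 3 is free -> assigned | voices=[63 65 60 76]
Op 11: note_on(64): all voices busy, STEAL voice 2 (pitch 60, oldest) -> assign | voices=[63 65 64 76]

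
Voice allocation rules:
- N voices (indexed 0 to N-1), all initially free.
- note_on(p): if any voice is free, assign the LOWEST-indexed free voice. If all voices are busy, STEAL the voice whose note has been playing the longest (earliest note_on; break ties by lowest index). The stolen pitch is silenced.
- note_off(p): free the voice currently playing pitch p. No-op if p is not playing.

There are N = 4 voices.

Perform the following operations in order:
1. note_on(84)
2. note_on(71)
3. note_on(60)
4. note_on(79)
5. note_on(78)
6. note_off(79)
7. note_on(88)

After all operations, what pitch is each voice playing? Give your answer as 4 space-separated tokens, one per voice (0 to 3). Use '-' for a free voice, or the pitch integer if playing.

Answer: 78 71 60 88

Derivation:
Op 1: note_on(84): voice 0 is free -> assigned | voices=[84 - - -]
Op 2: note_on(71): voice 1 is free -> assigned | voices=[84 71 - -]
Op 3: note_on(60): voice 2 is free -> assigned | voices=[84 71 60 -]
Op 4: note_on(79): voice 3 is free -> assigned | voices=[84 71 60 79]
Op 5: note_on(78): all voices busy, STEAL voice 0 (pitch 84, oldest) -> assign | voices=[78 71 60 79]
Op 6: note_off(79): free voice 3 | voices=[78 71 60 -]
Op 7: note_on(88): voice 3 is free -> assigned | voices=[78 71 60 88]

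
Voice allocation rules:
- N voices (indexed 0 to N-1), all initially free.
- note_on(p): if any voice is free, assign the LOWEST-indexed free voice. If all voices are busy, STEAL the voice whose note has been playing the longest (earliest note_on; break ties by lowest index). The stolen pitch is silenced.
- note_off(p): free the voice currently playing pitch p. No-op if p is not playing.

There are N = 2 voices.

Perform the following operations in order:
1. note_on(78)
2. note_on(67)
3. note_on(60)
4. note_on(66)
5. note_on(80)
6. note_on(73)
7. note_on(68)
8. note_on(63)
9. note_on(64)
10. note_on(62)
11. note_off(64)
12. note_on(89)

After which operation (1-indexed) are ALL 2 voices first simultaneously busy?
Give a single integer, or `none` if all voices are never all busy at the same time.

Op 1: note_on(78): voice 0 is free -> assigned | voices=[78 -]
Op 2: note_on(67): voice 1 is free -> assigned | voices=[78 67]
Op 3: note_on(60): all voices busy, STEAL voice 0 (pitch 78, oldest) -> assign | voices=[60 67]
Op 4: note_on(66): all voices busy, STEAL voice 1 (pitch 67, oldest) -> assign | voices=[60 66]
Op 5: note_on(80): all voices busy, STEAL voice 0 (pitch 60, oldest) -> assign | voices=[80 66]
Op 6: note_on(73): all voices busy, STEAL voice 1 (pitch 66, oldest) -> assign | voices=[80 73]
Op 7: note_on(68): all voices busy, STEAL voice 0 (pitch 80, oldest) -> assign | voices=[68 73]
Op 8: note_on(63): all voices busy, STEAL voice 1 (pitch 73, oldest) -> assign | voices=[68 63]
Op 9: note_on(64): all voices busy, STEAL voice 0 (pitch 68, oldest) -> assign | voices=[64 63]
Op 10: note_on(62): all voices busy, STEAL voice 1 (pitch 63, oldest) -> assign | voices=[64 62]
Op 11: note_off(64): free voice 0 | voices=[- 62]
Op 12: note_on(89): voice 0 is free -> assigned | voices=[89 62]

Answer: 2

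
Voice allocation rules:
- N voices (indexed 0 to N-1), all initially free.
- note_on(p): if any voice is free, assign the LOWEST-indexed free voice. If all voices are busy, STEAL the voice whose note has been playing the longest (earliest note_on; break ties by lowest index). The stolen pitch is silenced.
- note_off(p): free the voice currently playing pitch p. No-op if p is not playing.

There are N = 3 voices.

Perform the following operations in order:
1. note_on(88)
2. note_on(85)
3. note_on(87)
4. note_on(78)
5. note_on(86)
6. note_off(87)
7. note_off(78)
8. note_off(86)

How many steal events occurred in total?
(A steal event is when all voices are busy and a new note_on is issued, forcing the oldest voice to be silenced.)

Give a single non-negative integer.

Answer: 2

Derivation:
Op 1: note_on(88): voice 0 is free -> assigned | voices=[88 - -]
Op 2: note_on(85): voice 1 is free -> assigned | voices=[88 85 -]
Op 3: note_on(87): voice 2 is free -> assigned | voices=[88 85 87]
Op 4: note_on(78): all voices busy, STEAL voice 0 (pitch 88, oldest) -> assign | voices=[78 85 87]
Op 5: note_on(86): all voices busy, STEAL voice 1 (pitch 85, oldest) -> assign | voices=[78 86 87]
Op 6: note_off(87): free voice 2 | voices=[78 86 -]
Op 7: note_off(78): free voice 0 | voices=[- 86 -]
Op 8: note_off(86): free voice 1 | voices=[- - -]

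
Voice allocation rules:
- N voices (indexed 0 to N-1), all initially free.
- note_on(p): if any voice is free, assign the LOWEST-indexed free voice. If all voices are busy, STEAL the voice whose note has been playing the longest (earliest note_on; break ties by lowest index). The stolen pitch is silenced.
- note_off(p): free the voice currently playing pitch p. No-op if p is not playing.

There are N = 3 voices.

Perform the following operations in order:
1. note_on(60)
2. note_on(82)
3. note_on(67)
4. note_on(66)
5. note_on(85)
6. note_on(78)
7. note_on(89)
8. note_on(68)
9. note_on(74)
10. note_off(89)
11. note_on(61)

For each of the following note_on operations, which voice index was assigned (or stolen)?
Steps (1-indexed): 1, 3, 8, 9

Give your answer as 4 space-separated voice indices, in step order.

Answer: 0 2 1 2

Derivation:
Op 1: note_on(60): voice 0 is free -> assigned | voices=[60 - -]
Op 2: note_on(82): voice 1 is free -> assigned | voices=[60 82 -]
Op 3: note_on(67): voice 2 is free -> assigned | voices=[60 82 67]
Op 4: note_on(66): all voices busy, STEAL voice 0 (pitch 60, oldest) -> assign | voices=[66 82 67]
Op 5: note_on(85): all voices busy, STEAL voice 1 (pitch 82, oldest) -> assign | voices=[66 85 67]
Op 6: note_on(78): all voices busy, STEAL voice 2 (pitch 67, oldest) -> assign | voices=[66 85 78]
Op 7: note_on(89): all voices busy, STEAL voice 0 (pitch 66, oldest) -> assign | voices=[89 85 78]
Op 8: note_on(68): all voices busy, STEAL voice 1 (pitch 85, oldest) -> assign | voices=[89 68 78]
Op 9: note_on(74): all voices busy, STEAL voice 2 (pitch 78, oldest) -> assign | voices=[89 68 74]
Op 10: note_off(89): free voice 0 | voices=[- 68 74]
Op 11: note_on(61): voice 0 is free -> assigned | voices=[61 68 74]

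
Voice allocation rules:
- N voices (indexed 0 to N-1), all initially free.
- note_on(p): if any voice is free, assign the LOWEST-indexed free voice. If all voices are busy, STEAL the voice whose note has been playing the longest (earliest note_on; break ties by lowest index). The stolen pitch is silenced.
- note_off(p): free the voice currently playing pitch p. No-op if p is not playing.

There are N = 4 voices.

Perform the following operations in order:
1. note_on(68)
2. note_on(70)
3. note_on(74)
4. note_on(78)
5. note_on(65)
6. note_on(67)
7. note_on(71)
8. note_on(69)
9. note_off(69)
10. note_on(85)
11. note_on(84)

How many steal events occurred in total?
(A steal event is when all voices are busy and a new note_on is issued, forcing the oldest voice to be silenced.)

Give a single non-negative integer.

Answer: 5

Derivation:
Op 1: note_on(68): voice 0 is free -> assigned | voices=[68 - - -]
Op 2: note_on(70): voice 1 is free -> assigned | voices=[68 70 - -]
Op 3: note_on(74): voice 2 is free -> assigned | voices=[68 70 74 -]
Op 4: note_on(78): voice 3 is free -> assigned | voices=[68 70 74 78]
Op 5: note_on(65): all voices busy, STEAL voice 0 (pitch 68, oldest) -> assign | voices=[65 70 74 78]
Op 6: note_on(67): all voices busy, STEAL voice 1 (pitch 70, oldest) -> assign | voices=[65 67 74 78]
Op 7: note_on(71): all voices busy, STEAL voice 2 (pitch 74, oldest) -> assign | voices=[65 67 71 78]
Op 8: note_on(69): all voices busy, STEAL voice 3 (pitch 78, oldest) -> assign | voices=[65 67 71 69]
Op 9: note_off(69): free voice 3 | voices=[65 67 71 -]
Op 10: note_on(85): voice 3 is free -> assigned | voices=[65 67 71 85]
Op 11: note_on(84): all voices busy, STEAL voice 0 (pitch 65, oldest) -> assign | voices=[84 67 71 85]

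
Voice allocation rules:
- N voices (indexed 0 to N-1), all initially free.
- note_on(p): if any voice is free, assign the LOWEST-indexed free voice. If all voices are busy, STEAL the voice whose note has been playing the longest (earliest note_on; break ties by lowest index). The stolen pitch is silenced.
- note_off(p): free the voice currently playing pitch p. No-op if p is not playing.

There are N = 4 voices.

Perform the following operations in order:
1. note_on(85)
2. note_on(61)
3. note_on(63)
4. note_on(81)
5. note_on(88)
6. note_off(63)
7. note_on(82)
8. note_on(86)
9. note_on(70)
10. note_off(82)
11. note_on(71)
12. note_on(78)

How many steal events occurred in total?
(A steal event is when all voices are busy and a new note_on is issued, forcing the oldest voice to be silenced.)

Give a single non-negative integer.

Answer: 4

Derivation:
Op 1: note_on(85): voice 0 is free -> assigned | voices=[85 - - -]
Op 2: note_on(61): voice 1 is free -> assigned | voices=[85 61 - -]
Op 3: note_on(63): voice 2 is free -> assigned | voices=[85 61 63 -]
Op 4: note_on(81): voice 3 is free -> assigned | voices=[85 61 63 81]
Op 5: note_on(88): all voices busy, STEAL voice 0 (pitch 85, oldest) -> assign | voices=[88 61 63 81]
Op 6: note_off(63): free voice 2 | voices=[88 61 - 81]
Op 7: note_on(82): voice 2 is free -> assigned | voices=[88 61 82 81]
Op 8: note_on(86): all voices busy, STEAL voice 1 (pitch 61, oldest) -> assign | voices=[88 86 82 81]
Op 9: note_on(70): all voices busy, STEAL voice 3 (pitch 81, oldest) -> assign | voices=[88 86 82 70]
Op 10: note_off(82): free voice 2 | voices=[88 86 - 70]
Op 11: note_on(71): voice 2 is free -> assigned | voices=[88 86 71 70]
Op 12: note_on(78): all voices busy, STEAL voice 0 (pitch 88, oldest) -> assign | voices=[78 86 71 70]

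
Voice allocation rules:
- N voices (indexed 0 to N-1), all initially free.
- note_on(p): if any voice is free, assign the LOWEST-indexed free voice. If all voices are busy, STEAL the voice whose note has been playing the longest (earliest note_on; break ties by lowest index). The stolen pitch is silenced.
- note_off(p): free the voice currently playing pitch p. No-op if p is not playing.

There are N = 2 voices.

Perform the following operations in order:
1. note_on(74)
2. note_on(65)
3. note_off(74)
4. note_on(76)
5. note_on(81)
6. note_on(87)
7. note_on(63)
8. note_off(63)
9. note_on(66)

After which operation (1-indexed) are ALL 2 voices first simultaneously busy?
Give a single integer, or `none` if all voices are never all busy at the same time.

Answer: 2

Derivation:
Op 1: note_on(74): voice 0 is free -> assigned | voices=[74 -]
Op 2: note_on(65): voice 1 is free -> assigned | voices=[74 65]
Op 3: note_off(74): free voice 0 | voices=[- 65]
Op 4: note_on(76): voice 0 is free -> assigned | voices=[76 65]
Op 5: note_on(81): all voices busy, STEAL voice 1 (pitch 65, oldest) -> assign | voices=[76 81]
Op 6: note_on(87): all voices busy, STEAL voice 0 (pitch 76, oldest) -> assign | voices=[87 81]
Op 7: note_on(63): all voices busy, STEAL voice 1 (pitch 81, oldest) -> assign | voices=[87 63]
Op 8: note_off(63): free voice 1 | voices=[87 -]
Op 9: note_on(66): voice 1 is free -> assigned | voices=[87 66]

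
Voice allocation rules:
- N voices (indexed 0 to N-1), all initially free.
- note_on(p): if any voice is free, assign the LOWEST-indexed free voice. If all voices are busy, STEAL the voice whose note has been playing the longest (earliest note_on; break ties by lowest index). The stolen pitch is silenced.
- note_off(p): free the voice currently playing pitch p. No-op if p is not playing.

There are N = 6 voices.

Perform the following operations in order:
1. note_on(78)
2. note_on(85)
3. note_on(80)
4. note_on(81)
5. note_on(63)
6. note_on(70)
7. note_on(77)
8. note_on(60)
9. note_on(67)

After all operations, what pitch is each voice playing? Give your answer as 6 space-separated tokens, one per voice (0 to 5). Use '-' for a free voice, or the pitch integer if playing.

Answer: 77 60 67 81 63 70

Derivation:
Op 1: note_on(78): voice 0 is free -> assigned | voices=[78 - - - - -]
Op 2: note_on(85): voice 1 is free -> assigned | voices=[78 85 - - - -]
Op 3: note_on(80): voice 2 is free -> assigned | voices=[78 85 80 - - -]
Op 4: note_on(81): voice 3 is free -> assigned | voices=[78 85 80 81 - -]
Op 5: note_on(63): voice 4 is free -> assigned | voices=[78 85 80 81 63 -]
Op 6: note_on(70): voice 5 is free -> assigned | voices=[78 85 80 81 63 70]
Op 7: note_on(77): all voices busy, STEAL voice 0 (pitch 78, oldest) -> assign | voices=[77 85 80 81 63 70]
Op 8: note_on(60): all voices busy, STEAL voice 1 (pitch 85, oldest) -> assign | voices=[77 60 80 81 63 70]
Op 9: note_on(67): all voices busy, STEAL voice 2 (pitch 80, oldest) -> assign | voices=[77 60 67 81 63 70]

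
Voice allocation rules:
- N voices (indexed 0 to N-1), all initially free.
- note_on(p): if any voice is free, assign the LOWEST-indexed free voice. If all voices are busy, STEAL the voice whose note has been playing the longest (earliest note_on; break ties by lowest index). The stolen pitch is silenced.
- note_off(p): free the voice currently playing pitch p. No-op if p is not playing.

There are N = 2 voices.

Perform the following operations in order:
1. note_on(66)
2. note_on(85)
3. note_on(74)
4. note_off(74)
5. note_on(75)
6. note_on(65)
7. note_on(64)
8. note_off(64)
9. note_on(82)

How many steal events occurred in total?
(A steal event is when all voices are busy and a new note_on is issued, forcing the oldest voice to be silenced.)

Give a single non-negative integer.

Answer: 3

Derivation:
Op 1: note_on(66): voice 0 is free -> assigned | voices=[66 -]
Op 2: note_on(85): voice 1 is free -> assigned | voices=[66 85]
Op 3: note_on(74): all voices busy, STEAL voice 0 (pitch 66, oldest) -> assign | voices=[74 85]
Op 4: note_off(74): free voice 0 | voices=[- 85]
Op 5: note_on(75): voice 0 is free -> assigned | voices=[75 85]
Op 6: note_on(65): all voices busy, STEAL voice 1 (pitch 85, oldest) -> assign | voices=[75 65]
Op 7: note_on(64): all voices busy, STEAL voice 0 (pitch 75, oldest) -> assign | voices=[64 65]
Op 8: note_off(64): free voice 0 | voices=[- 65]
Op 9: note_on(82): voice 0 is free -> assigned | voices=[82 65]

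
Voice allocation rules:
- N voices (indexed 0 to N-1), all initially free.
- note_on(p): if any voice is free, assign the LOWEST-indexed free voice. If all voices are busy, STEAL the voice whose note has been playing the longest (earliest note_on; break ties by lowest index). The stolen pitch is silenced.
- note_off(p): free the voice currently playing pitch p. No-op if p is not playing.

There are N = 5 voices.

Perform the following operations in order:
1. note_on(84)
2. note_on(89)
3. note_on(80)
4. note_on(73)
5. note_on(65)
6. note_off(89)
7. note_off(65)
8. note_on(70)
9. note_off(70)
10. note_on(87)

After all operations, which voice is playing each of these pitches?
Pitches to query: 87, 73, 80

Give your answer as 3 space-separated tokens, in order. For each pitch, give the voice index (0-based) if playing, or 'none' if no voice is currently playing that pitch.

Answer: 1 3 2

Derivation:
Op 1: note_on(84): voice 0 is free -> assigned | voices=[84 - - - -]
Op 2: note_on(89): voice 1 is free -> assigned | voices=[84 89 - - -]
Op 3: note_on(80): voice 2 is free -> assigned | voices=[84 89 80 - -]
Op 4: note_on(73): voice 3 is free -> assigned | voices=[84 89 80 73 -]
Op 5: note_on(65): voice 4 is free -> assigned | voices=[84 89 80 73 65]
Op 6: note_off(89): free voice 1 | voices=[84 - 80 73 65]
Op 7: note_off(65): free voice 4 | voices=[84 - 80 73 -]
Op 8: note_on(70): voice 1 is free -> assigned | voices=[84 70 80 73 -]
Op 9: note_off(70): free voice 1 | voices=[84 - 80 73 -]
Op 10: note_on(87): voice 1 is free -> assigned | voices=[84 87 80 73 -]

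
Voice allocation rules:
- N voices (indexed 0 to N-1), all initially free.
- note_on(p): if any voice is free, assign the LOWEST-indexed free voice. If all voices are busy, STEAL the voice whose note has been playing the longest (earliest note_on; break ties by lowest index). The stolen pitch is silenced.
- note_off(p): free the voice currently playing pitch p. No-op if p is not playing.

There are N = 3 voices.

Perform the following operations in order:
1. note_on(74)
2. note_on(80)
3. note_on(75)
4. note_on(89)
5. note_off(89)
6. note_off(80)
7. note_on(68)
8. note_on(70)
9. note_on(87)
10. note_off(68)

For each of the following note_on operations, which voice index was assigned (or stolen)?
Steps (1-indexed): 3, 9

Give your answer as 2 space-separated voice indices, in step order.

Op 1: note_on(74): voice 0 is free -> assigned | voices=[74 - -]
Op 2: note_on(80): voice 1 is free -> assigned | voices=[74 80 -]
Op 3: note_on(75): voice 2 is free -> assigned | voices=[74 80 75]
Op 4: note_on(89): all voices busy, STEAL voice 0 (pitch 74, oldest) -> assign | voices=[89 80 75]
Op 5: note_off(89): free voice 0 | voices=[- 80 75]
Op 6: note_off(80): free voice 1 | voices=[- - 75]
Op 7: note_on(68): voice 0 is free -> assigned | voices=[68 - 75]
Op 8: note_on(70): voice 1 is free -> assigned | voices=[68 70 75]
Op 9: note_on(87): all voices busy, STEAL voice 2 (pitch 75, oldest) -> assign | voices=[68 70 87]
Op 10: note_off(68): free voice 0 | voices=[- 70 87]

Answer: 2 2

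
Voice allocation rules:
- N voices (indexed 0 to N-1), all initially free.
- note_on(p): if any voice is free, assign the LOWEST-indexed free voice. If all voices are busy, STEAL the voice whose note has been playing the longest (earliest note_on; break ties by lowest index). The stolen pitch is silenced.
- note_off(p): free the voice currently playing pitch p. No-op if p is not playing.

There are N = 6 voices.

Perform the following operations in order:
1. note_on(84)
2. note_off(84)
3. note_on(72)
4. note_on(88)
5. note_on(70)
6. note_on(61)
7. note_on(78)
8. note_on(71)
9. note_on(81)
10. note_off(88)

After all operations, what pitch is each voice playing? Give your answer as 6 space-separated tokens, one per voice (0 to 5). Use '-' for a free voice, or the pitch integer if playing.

Answer: 81 - 70 61 78 71

Derivation:
Op 1: note_on(84): voice 0 is free -> assigned | voices=[84 - - - - -]
Op 2: note_off(84): free voice 0 | voices=[- - - - - -]
Op 3: note_on(72): voice 0 is free -> assigned | voices=[72 - - - - -]
Op 4: note_on(88): voice 1 is free -> assigned | voices=[72 88 - - - -]
Op 5: note_on(70): voice 2 is free -> assigned | voices=[72 88 70 - - -]
Op 6: note_on(61): voice 3 is free -> assigned | voices=[72 88 70 61 - -]
Op 7: note_on(78): voice 4 is free -> assigned | voices=[72 88 70 61 78 -]
Op 8: note_on(71): voice 5 is free -> assigned | voices=[72 88 70 61 78 71]
Op 9: note_on(81): all voices busy, STEAL voice 0 (pitch 72, oldest) -> assign | voices=[81 88 70 61 78 71]
Op 10: note_off(88): free voice 1 | voices=[81 - 70 61 78 71]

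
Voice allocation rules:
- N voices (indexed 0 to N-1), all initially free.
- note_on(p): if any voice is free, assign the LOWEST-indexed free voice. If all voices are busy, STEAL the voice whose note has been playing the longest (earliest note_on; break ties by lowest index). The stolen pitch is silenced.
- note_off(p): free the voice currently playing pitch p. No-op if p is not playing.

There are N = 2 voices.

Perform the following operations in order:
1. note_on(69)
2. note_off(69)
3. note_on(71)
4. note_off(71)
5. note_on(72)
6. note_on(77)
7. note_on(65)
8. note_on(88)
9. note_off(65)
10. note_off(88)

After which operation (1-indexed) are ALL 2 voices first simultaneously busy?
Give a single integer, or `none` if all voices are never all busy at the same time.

Op 1: note_on(69): voice 0 is free -> assigned | voices=[69 -]
Op 2: note_off(69): free voice 0 | voices=[- -]
Op 3: note_on(71): voice 0 is free -> assigned | voices=[71 -]
Op 4: note_off(71): free voice 0 | voices=[- -]
Op 5: note_on(72): voice 0 is free -> assigned | voices=[72 -]
Op 6: note_on(77): voice 1 is free -> assigned | voices=[72 77]
Op 7: note_on(65): all voices busy, STEAL voice 0 (pitch 72, oldest) -> assign | voices=[65 77]
Op 8: note_on(88): all voices busy, STEAL voice 1 (pitch 77, oldest) -> assign | voices=[65 88]
Op 9: note_off(65): free voice 0 | voices=[- 88]
Op 10: note_off(88): free voice 1 | voices=[- -]

Answer: 6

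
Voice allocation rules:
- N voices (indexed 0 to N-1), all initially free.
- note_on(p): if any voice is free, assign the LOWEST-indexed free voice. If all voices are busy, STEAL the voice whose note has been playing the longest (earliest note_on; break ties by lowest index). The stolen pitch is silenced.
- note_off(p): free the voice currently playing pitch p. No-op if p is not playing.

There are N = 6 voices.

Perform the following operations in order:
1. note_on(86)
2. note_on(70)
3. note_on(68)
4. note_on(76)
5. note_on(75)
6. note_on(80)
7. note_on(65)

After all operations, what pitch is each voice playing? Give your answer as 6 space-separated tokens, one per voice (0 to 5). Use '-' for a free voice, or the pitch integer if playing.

Op 1: note_on(86): voice 0 is free -> assigned | voices=[86 - - - - -]
Op 2: note_on(70): voice 1 is free -> assigned | voices=[86 70 - - - -]
Op 3: note_on(68): voice 2 is free -> assigned | voices=[86 70 68 - - -]
Op 4: note_on(76): voice 3 is free -> assigned | voices=[86 70 68 76 - -]
Op 5: note_on(75): voice 4 is free -> assigned | voices=[86 70 68 76 75 -]
Op 6: note_on(80): voice 5 is free -> assigned | voices=[86 70 68 76 75 80]
Op 7: note_on(65): all voices busy, STEAL voice 0 (pitch 86, oldest) -> assign | voices=[65 70 68 76 75 80]

Answer: 65 70 68 76 75 80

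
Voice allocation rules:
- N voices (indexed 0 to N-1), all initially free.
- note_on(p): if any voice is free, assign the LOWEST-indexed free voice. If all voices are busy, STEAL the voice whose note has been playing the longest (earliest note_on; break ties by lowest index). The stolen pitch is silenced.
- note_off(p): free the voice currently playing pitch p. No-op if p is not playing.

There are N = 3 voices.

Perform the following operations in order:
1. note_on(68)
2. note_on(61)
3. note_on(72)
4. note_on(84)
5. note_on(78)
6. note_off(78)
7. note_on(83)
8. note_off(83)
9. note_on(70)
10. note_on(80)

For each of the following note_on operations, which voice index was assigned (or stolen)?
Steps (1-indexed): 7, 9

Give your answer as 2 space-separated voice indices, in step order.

Op 1: note_on(68): voice 0 is free -> assigned | voices=[68 - -]
Op 2: note_on(61): voice 1 is free -> assigned | voices=[68 61 -]
Op 3: note_on(72): voice 2 is free -> assigned | voices=[68 61 72]
Op 4: note_on(84): all voices busy, STEAL voice 0 (pitch 68, oldest) -> assign | voices=[84 61 72]
Op 5: note_on(78): all voices busy, STEAL voice 1 (pitch 61, oldest) -> assign | voices=[84 78 72]
Op 6: note_off(78): free voice 1 | voices=[84 - 72]
Op 7: note_on(83): voice 1 is free -> assigned | voices=[84 83 72]
Op 8: note_off(83): free voice 1 | voices=[84 - 72]
Op 9: note_on(70): voice 1 is free -> assigned | voices=[84 70 72]
Op 10: note_on(80): all voices busy, STEAL voice 2 (pitch 72, oldest) -> assign | voices=[84 70 80]

Answer: 1 1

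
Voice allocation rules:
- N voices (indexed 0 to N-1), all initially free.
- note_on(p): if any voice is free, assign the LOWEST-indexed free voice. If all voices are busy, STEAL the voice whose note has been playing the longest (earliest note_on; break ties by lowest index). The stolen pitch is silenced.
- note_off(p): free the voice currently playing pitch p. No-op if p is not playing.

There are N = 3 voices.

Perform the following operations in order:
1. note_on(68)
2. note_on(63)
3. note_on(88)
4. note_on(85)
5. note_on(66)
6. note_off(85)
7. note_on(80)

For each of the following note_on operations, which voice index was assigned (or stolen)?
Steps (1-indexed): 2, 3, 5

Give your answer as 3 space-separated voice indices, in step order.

Answer: 1 2 1

Derivation:
Op 1: note_on(68): voice 0 is free -> assigned | voices=[68 - -]
Op 2: note_on(63): voice 1 is free -> assigned | voices=[68 63 -]
Op 3: note_on(88): voice 2 is free -> assigned | voices=[68 63 88]
Op 4: note_on(85): all voices busy, STEAL voice 0 (pitch 68, oldest) -> assign | voices=[85 63 88]
Op 5: note_on(66): all voices busy, STEAL voice 1 (pitch 63, oldest) -> assign | voices=[85 66 88]
Op 6: note_off(85): free voice 0 | voices=[- 66 88]
Op 7: note_on(80): voice 0 is free -> assigned | voices=[80 66 88]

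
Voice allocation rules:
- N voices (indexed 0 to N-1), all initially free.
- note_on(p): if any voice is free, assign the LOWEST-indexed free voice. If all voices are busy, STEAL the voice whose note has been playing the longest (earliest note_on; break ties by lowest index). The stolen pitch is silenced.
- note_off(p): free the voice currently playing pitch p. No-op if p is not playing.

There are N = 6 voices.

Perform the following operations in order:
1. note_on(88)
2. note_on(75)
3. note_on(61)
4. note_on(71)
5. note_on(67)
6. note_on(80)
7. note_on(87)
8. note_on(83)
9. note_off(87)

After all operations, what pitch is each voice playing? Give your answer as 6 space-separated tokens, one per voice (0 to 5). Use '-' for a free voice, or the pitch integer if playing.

Op 1: note_on(88): voice 0 is free -> assigned | voices=[88 - - - - -]
Op 2: note_on(75): voice 1 is free -> assigned | voices=[88 75 - - - -]
Op 3: note_on(61): voice 2 is free -> assigned | voices=[88 75 61 - - -]
Op 4: note_on(71): voice 3 is free -> assigned | voices=[88 75 61 71 - -]
Op 5: note_on(67): voice 4 is free -> assigned | voices=[88 75 61 71 67 -]
Op 6: note_on(80): voice 5 is free -> assigned | voices=[88 75 61 71 67 80]
Op 7: note_on(87): all voices busy, STEAL voice 0 (pitch 88, oldest) -> assign | voices=[87 75 61 71 67 80]
Op 8: note_on(83): all voices busy, STEAL voice 1 (pitch 75, oldest) -> assign | voices=[87 83 61 71 67 80]
Op 9: note_off(87): free voice 0 | voices=[- 83 61 71 67 80]

Answer: - 83 61 71 67 80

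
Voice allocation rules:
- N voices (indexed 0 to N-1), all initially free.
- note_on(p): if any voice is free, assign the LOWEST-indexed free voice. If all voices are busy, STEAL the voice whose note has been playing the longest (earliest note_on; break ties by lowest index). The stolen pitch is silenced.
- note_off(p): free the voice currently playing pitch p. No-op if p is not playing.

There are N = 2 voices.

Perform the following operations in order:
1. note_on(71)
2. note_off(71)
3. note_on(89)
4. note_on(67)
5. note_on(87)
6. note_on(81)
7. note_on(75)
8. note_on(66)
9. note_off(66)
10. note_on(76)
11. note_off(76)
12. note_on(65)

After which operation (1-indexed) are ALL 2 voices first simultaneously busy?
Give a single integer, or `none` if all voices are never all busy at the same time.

Op 1: note_on(71): voice 0 is free -> assigned | voices=[71 -]
Op 2: note_off(71): free voice 0 | voices=[- -]
Op 3: note_on(89): voice 0 is free -> assigned | voices=[89 -]
Op 4: note_on(67): voice 1 is free -> assigned | voices=[89 67]
Op 5: note_on(87): all voices busy, STEAL voice 0 (pitch 89, oldest) -> assign | voices=[87 67]
Op 6: note_on(81): all voices busy, STEAL voice 1 (pitch 67, oldest) -> assign | voices=[87 81]
Op 7: note_on(75): all voices busy, STEAL voice 0 (pitch 87, oldest) -> assign | voices=[75 81]
Op 8: note_on(66): all voices busy, STEAL voice 1 (pitch 81, oldest) -> assign | voices=[75 66]
Op 9: note_off(66): free voice 1 | voices=[75 -]
Op 10: note_on(76): voice 1 is free -> assigned | voices=[75 76]
Op 11: note_off(76): free voice 1 | voices=[75 -]
Op 12: note_on(65): voice 1 is free -> assigned | voices=[75 65]

Answer: 4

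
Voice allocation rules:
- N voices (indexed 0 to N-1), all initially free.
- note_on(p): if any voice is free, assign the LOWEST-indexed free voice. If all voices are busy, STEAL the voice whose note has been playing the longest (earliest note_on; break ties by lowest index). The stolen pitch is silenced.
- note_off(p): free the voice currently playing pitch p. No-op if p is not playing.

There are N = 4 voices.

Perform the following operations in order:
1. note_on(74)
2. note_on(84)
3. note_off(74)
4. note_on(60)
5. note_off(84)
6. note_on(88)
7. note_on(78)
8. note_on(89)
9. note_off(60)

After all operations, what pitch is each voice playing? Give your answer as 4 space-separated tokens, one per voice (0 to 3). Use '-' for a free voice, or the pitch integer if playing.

Op 1: note_on(74): voice 0 is free -> assigned | voices=[74 - - -]
Op 2: note_on(84): voice 1 is free -> assigned | voices=[74 84 - -]
Op 3: note_off(74): free voice 0 | voices=[- 84 - -]
Op 4: note_on(60): voice 0 is free -> assigned | voices=[60 84 - -]
Op 5: note_off(84): free voice 1 | voices=[60 - - -]
Op 6: note_on(88): voice 1 is free -> assigned | voices=[60 88 - -]
Op 7: note_on(78): voice 2 is free -> assigned | voices=[60 88 78 -]
Op 8: note_on(89): voice 3 is free -> assigned | voices=[60 88 78 89]
Op 9: note_off(60): free voice 0 | voices=[- 88 78 89]

Answer: - 88 78 89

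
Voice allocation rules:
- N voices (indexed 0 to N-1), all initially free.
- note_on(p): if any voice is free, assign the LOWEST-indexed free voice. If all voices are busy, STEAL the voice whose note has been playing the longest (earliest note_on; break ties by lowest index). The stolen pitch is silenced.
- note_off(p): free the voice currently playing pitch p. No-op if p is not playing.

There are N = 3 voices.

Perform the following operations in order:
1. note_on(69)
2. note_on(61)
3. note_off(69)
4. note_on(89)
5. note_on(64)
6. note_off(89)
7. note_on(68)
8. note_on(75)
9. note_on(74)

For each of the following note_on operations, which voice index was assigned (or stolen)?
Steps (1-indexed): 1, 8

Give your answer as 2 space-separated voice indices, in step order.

Answer: 0 1

Derivation:
Op 1: note_on(69): voice 0 is free -> assigned | voices=[69 - -]
Op 2: note_on(61): voice 1 is free -> assigned | voices=[69 61 -]
Op 3: note_off(69): free voice 0 | voices=[- 61 -]
Op 4: note_on(89): voice 0 is free -> assigned | voices=[89 61 -]
Op 5: note_on(64): voice 2 is free -> assigned | voices=[89 61 64]
Op 6: note_off(89): free voice 0 | voices=[- 61 64]
Op 7: note_on(68): voice 0 is free -> assigned | voices=[68 61 64]
Op 8: note_on(75): all voices busy, STEAL voice 1 (pitch 61, oldest) -> assign | voices=[68 75 64]
Op 9: note_on(74): all voices busy, STEAL voice 2 (pitch 64, oldest) -> assign | voices=[68 75 74]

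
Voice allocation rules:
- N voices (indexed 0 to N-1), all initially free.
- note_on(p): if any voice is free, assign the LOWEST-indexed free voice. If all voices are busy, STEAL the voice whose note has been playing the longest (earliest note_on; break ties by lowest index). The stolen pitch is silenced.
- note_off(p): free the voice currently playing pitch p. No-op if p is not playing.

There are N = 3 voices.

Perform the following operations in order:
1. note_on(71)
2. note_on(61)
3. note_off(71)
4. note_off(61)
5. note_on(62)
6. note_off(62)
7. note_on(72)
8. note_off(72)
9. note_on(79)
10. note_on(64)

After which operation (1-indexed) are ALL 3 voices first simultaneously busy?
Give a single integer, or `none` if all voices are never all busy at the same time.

Answer: none

Derivation:
Op 1: note_on(71): voice 0 is free -> assigned | voices=[71 - -]
Op 2: note_on(61): voice 1 is free -> assigned | voices=[71 61 -]
Op 3: note_off(71): free voice 0 | voices=[- 61 -]
Op 4: note_off(61): free voice 1 | voices=[- - -]
Op 5: note_on(62): voice 0 is free -> assigned | voices=[62 - -]
Op 6: note_off(62): free voice 0 | voices=[- - -]
Op 7: note_on(72): voice 0 is free -> assigned | voices=[72 - -]
Op 8: note_off(72): free voice 0 | voices=[- - -]
Op 9: note_on(79): voice 0 is free -> assigned | voices=[79 - -]
Op 10: note_on(64): voice 1 is free -> assigned | voices=[79 64 -]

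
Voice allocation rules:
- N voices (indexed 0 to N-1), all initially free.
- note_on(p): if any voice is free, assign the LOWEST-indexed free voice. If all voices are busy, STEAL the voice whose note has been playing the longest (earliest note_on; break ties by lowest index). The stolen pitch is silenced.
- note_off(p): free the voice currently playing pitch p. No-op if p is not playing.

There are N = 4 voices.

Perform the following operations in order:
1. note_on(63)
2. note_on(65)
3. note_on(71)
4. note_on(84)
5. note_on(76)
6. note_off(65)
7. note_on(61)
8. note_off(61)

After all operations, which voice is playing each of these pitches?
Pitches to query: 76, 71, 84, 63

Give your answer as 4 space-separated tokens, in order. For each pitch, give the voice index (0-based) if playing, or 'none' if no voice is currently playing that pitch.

Op 1: note_on(63): voice 0 is free -> assigned | voices=[63 - - -]
Op 2: note_on(65): voice 1 is free -> assigned | voices=[63 65 - -]
Op 3: note_on(71): voice 2 is free -> assigned | voices=[63 65 71 -]
Op 4: note_on(84): voice 3 is free -> assigned | voices=[63 65 71 84]
Op 5: note_on(76): all voices busy, STEAL voice 0 (pitch 63, oldest) -> assign | voices=[76 65 71 84]
Op 6: note_off(65): free voice 1 | voices=[76 - 71 84]
Op 7: note_on(61): voice 1 is free -> assigned | voices=[76 61 71 84]
Op 8: note_off(61): free voice 1 | voices=[76 - 71 84]

Answer: 0 2 3 none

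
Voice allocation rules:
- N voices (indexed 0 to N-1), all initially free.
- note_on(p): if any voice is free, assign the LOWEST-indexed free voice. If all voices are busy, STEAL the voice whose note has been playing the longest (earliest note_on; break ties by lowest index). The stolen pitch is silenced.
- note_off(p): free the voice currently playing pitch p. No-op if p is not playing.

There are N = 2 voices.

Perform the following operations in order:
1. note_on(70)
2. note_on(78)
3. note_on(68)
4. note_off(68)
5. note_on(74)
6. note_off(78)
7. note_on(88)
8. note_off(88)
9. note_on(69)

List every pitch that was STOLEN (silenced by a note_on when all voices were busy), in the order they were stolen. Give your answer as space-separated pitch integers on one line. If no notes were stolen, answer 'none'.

Op 1: note_on(70): voice 0 is free -> assigned | voices=[70 -]
Op 2: note_on(78): voice 1 is free -> assigned | voices=[70 78]
Op 3: note_on(68): all voices busy, STEAL voice 0 (pitch 70, oldest) -> assign | voices=[68 78]
Op 4: note_off(68): free voice 0 | voices=[- 78]
Op 5: note_on(74): voice 0 is free -> assigned | voices=[74 78]
Op 6: note_off(78): free voice 1 | voices=[74 -]
Op 7: note_on(88): voice 1 is free -> assigned | voices=[74 88]
Op 8: note_off(88): free voice 1 | voices=[74 -]
Op 9: note_on(69): voice 1 is free -> assigned | voices=[74 69]

Answer: 70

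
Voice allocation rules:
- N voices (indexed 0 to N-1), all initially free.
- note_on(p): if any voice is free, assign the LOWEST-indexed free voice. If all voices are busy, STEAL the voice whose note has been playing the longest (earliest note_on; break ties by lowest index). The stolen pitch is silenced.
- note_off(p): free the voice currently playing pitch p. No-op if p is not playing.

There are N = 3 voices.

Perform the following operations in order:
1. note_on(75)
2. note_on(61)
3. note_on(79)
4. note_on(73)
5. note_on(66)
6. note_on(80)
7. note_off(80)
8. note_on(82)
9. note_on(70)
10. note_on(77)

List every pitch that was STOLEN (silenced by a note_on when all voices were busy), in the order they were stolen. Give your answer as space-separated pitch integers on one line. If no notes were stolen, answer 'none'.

Answer: 75 61 79 73 66

Derivation:
Op 1: note_on(75): voice 0 is free -> assigned | voices=[75 - -]
Op 2: note_on(61): voice 1 is free -> assigned | voices=[75 61 -]
Op 3: note_on(79): voice 2 is free -> assigned | voices=[75 61 79]
Op 4: note_on(73): all voices busy, STEAL voice 0 (pitch 75, oldest) -> assign | voices=[73 61 79]
Op 5: note_on(66): all voices busy, STEAL voice 1 (pitch 61, oldest) -> assign | voices=[73 66 79]
Op 6: note_on(80): all voices busy, STEAL voice 2 (pitch 79, oldest) -> assign | voices=[73 66 80]
Op 7: note_off(80): free voice 2 | voices=[73 66 -]
Op 8: note_on(82): voice 2 is free -> assigned | voices=[73 66 82]
Op 9: note_on(70): all voices busy, STEAL voice 0 (pitch 73, oldest) -> assign | voices=[70 66 82]
Op 10: note_on(77): all voices busy, STEAL voice 1 (pitch 66, oldest) -> assign | voices=[70 77 82]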